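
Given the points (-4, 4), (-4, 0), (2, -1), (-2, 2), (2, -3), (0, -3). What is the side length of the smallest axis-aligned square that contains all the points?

The bounding box has width 6 and height 7.
An axis-aligned square enclosing the set must have side ≥ max(width, height).
So the minimum side is max(6, 7) = 7.

7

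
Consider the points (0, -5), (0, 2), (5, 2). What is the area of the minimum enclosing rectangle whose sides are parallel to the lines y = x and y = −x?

In coordinates u = x + y, v = x − y the rectangle is axis-aligned; the map (x,y)→(u,v) scales areas by 2.
u-values: -5, 2, 7; range = 7 − (-5) = 12.
v-values: 5, -2, 3; range = 5 − (-2) = 7.
Area = (12 × 7) / 2 = 42.

42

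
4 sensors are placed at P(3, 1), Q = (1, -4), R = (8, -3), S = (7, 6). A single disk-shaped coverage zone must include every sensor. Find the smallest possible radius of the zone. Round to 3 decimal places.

5.831

The farthest pair is Q–S with squared distance 136. The circle on this segment as diameter has centre (4, 1) and r² = 136/4 = 34.
Check P: distance² to centre = 1 ≤ 34, so it lies inside.
All remaining points lie in this disk, and no smaller disk contains both endpoints, so this is the minimum enclosing circle.
r = √34 ≈ 5.831.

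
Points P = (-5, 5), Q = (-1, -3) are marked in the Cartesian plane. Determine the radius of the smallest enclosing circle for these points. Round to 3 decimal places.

4.472

The smallest circle enclosing two points has them as diameter endpoints.
Centre = midpoint = (-3, 1); r² = |PQ|²/4 = 80/4 = 20.
r = √20 ≈ 4.472.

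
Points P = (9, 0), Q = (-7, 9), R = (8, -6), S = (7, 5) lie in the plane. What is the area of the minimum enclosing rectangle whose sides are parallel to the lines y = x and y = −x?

150

In coordinates u = x + y, v = x − y the rectangle is axis-aligned; the map (x,y)→(u,v) scales areas by 2.
u-values: 9, 2, 2, 12; range = 12 − 2 = 10.
v-values: 9, -16, 14, 2; range = 14 − (-16) = 30.
Area = (10 × 30) / 2 = 150.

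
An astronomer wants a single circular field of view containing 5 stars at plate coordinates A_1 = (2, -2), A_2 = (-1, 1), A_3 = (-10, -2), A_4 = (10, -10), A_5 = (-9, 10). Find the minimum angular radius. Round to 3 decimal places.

A smallest enclosing disk is always determined by at most three of the input points on its boundary.
The farthest pair is A_4–A_5 with squared distance 761. The circle on this segment as diameter has centre (0.5, 0) and r² = 761/4 = 190.25.
Check A_1: distance² to centre = 6.25 ≤ 190.25, so it lies inside.
All remaining points lie in this disk, and no smaller disk contains both endpoints, so this is the minimum enclosing circle.
r = √(190.25) ≈ 13.793.

13.793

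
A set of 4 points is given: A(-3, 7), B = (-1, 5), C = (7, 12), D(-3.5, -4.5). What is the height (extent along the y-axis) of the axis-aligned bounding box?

16.5

max y = 12, min y = -4.5, so height = 16.5.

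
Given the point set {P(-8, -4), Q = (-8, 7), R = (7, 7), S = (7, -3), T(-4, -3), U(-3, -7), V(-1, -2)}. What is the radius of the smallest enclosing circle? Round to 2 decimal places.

9.30

A smallest enclosing disk is always determined by at most three of the input points on its boundary.
The farthest pair is P–R with squared distance 346. The circle on this segment as diameter has centre (-0.5, 1.5) and r² = 346/4 = 86.5.
Check Q: distance² to centre = 86.5 ≤ 86.5, so it lies inside.
All remaining points lie in this disk, and no smaller disk contains both endpoints, so this is the minimum enclosing circle.
r = √(86.5) ≈ 9.30.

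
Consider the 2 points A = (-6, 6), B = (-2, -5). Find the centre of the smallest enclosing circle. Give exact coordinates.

The smallest circle enclosing two points has them as diameter endpoints.
Centre = midpoint = (-4, 0.5); r² = |AB|²/4 = 137/4 = 34.25.
Centre = (-4, 0.5).

(-4, 0.5)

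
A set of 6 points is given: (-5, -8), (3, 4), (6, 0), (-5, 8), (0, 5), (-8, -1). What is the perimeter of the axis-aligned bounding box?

60

Width = max x − min x = 6 − (-8) = 14.
Height = max y − min y = 8 − (-8) = 16.
Perimeter = 2(14 + 16) = 60.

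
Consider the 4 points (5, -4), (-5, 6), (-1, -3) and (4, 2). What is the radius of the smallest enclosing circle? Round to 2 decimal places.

7.07

A smallest enclosing disk is always determined by at most three of the input points on its boundary.
The farthest pair is (5, -4)–(-5, 6) with squared distance 200. The circle on this segment as diameter has centre (0, 1) and r² = 200/4 = 50.
Check (-1, -3): distance² to centre = 17 ≤ 50, so it lies inside.
All remaining points lie in this disk, and no smaller disk contains both endpoints, so this is the minimum enclosing circle.
r = √50 ≈ 7.07.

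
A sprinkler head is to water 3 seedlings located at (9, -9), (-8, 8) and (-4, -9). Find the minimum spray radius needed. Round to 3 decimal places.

Call the three points A, B, C in the order given.
Side lengths²: AB² = 578, AC² = 169, BC² = 305.
Since AB² = 578 ≥ 305 + 169 = 474, the angle opposite AB is not acute, so the smallest enclosing circle has AB as diameter.
Centre = midpoint of AB = (0.5, -0.5), r² = 578/4 = 144.5.
r = √(144.5) ≈ 12.021.

12.021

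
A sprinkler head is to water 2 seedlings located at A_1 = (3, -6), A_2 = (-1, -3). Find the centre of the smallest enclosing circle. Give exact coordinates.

The smallest circle enclosing two points has them as diameter endpoints.
Centre = midpoint = (1, -4.5); r² = |A_1A_2|²/4 = 25/4 = 6.25.
Centre = (1, -4.5).

(1, -4.5)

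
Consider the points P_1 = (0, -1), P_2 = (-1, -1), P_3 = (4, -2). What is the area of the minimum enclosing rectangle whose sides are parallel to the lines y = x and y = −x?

12

In coordinates u = x + y, v = x − y the rectangle is axis-aligned; the map (x,y)→(u,v) scales areas by 2.
u-values: -1, -2, 2; range = 2 − (-2) = 4.
v-values: 1, 0, 6; range = 6 − 0 = 6.
Area = (4 × 6) / 2 = 12.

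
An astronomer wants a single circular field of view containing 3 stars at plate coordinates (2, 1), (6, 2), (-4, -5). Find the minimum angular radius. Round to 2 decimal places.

6.10

Call the three points A, B, C in the order given.
Side lengths²: AB² = 17, AC² = 72, BC² = 149.
Since BC² = 149 ≥ 72 + 17 = 89, the angle opposite BC is not acute, so the smallest enclosing circle has BC as diameter.
Centre = midpoint of BC = (1, -1.5), r² = 149/4 = 37.25.
r = √(37.25) ≈ 6.10.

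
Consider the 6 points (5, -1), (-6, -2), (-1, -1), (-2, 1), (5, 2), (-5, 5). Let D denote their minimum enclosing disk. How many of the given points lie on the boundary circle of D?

3

By Welzl's lemma the MEC is supported by two points (diametrically opposite) or three points (on a circumcircle).
The minimum enclosing circle is determined by three boundary points: (5, -1), (-6, -2), (-5, 5).
Their circumcentre is (-27/38, 31/38) with r² = 25925/722.
The farthest remaining point (5, 2) is at distance² 24557/722 ≤ 25925/722.
The points at distance exactly r from the centre are (5, -1), (-6, -2), (-5, 5) — 3 points.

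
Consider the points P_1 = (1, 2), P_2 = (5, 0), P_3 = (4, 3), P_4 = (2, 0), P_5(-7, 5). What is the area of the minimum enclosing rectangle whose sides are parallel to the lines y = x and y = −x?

76.5

In coordinates u = x + y, v = x − y the rectangle is axis-aligned; the map (x,y)→(u,v) scales areas by 2.
u-values: 3, 5, 7, 2, -2; range = 7 − (-2) = 9.
v-values: -1, 5, 1, 2, -12; range = 5 − (-12) = 17.
Area = (9 × 17) / 2 = 76.5.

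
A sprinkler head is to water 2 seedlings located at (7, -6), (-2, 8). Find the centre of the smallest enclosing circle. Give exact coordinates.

(2.5, 1)

The smallest circle enclosing two points has them as diameter endpoints.
Centre = midpoint = (2.5, 1); r² = |(7, -6)−(-2, 8)|²/4 = 277/4 = 69.25.
Centre = (2.5, 1).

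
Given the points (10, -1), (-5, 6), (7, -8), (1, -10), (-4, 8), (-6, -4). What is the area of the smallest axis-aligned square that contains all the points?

The bounding box has width 16 and height 18.
An axis-aligned square enclosing the set must have side ≥ max(width, height).
So the minimum side is max(16, 18) = 18.
Area = 18² = 324.

324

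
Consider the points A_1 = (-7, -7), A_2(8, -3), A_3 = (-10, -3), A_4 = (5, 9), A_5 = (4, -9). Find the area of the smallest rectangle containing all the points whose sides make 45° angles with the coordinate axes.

In coordinates u = x + y, v = x − y the rectangle is axis-aligned; the map (x,y)→(u,v) scales areas by 2.
u-values: -14, 5, -13, 14, -5; range = 14 − (-14) = 28.
v-values: 0, 11, -7, -4, 13; range = 13 − (-7) = 20.
Area = (28 × 20) / 2 = 280.

280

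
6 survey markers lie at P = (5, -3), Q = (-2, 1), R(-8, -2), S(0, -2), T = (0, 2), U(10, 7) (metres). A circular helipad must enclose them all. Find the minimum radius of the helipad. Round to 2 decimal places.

A smallest enclosing disk is always determined by at most three of the input points on its boundary.
The farthest pair is R–U with squared distance 405. The circle on this segment as diameter has centre (1, 2.5) and r² = 405/4 = 101.25.
Check P: distance² to centre = 46.25 ≤ 101.25, so it lies inside.
All remaining points lie in this disk, and no smaller disk contains both endpoints, so this is the minimum enclosing circle.
r = √(101.25) ≈ 10.06.

10.06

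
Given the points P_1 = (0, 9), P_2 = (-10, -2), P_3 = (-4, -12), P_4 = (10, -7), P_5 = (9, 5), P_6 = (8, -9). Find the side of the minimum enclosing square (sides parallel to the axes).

21

The bounding box has width 20 and height 21.
An axis-aligned square enclosing the set must have side ≥ max(width, height).
So the minimum side is max(20, 21) = 21.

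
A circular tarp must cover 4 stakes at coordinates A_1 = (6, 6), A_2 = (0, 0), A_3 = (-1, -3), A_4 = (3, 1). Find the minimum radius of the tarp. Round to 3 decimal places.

5.701

The minimum enclosing circle of a finite set is fixed by two of the points (as a diameter) or three (as a circumcircle).
The farthest pair is A_1–A_3 with squared distance 130. The circle on this segment as diameter has centre (2.5, 1.5) and r² = 130/4 = 32.5.
Check A_2: distance² to centre = 8.5 ≤ 32.5, so it lies inside.
All remaining points lie in this disk, and no smaller disk contains both endpoints, so this is the minimum enclosing circle.
r = √(32.5) ≈ 5.701.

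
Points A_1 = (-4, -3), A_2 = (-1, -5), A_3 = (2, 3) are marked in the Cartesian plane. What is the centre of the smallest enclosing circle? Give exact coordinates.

(-0.3, -0.7)

Side lengths²: A_1A_2² = 13, A_1A_3² = 72, A_2A_3² = 73.
Since A_2A_3² = 73 < 72 + 13 = 85, the triangle is acute, so the smallest enclosing circle is the circumcircle.
Circumcentre = (-0.3, -0.7), r² = 18.98.
Centre = (-0.3, -0.7).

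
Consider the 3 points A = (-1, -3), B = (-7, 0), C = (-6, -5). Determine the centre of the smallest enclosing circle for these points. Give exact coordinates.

Side lengths²: AB² = 45, AC² = 29, BC² = 26.
Since AB² = 45 < 29 + 26 = 55, the triangle is acute, so the smallest enclosing circle is the circumcircle.
Circumcentre = (-77/18, -37/18), r² = 1885/162.
Centre = (-77/18, -37/18).

(-77/18, -37/18)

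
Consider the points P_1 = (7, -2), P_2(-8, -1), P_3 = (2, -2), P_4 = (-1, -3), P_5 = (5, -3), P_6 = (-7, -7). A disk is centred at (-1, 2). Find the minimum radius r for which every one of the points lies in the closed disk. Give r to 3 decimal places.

The required radius is the distance from (-1, 2) to the farthest point.
Squared distances: 80, 58, 25, 25, 61, 117.
Maximum is 117, attained at P_6.
r = √117 ≈ 10.817.

10.817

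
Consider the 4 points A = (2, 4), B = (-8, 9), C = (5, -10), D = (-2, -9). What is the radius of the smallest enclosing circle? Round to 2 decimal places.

11.51

By Welzl's lemma the MEC is supported by two points (diametrically opposite) or three points (on a circumcircle).
The farthest pair is B–C with squared distance 530. The circle on this segment as diameter has centre (-1.5, -0.5) and r² = 530/4 = 132.5.
Check A: distance² to centre = 32.5 ≤ 132.5, so it lies inside.
All remaining points lie in this disk, and no smaller disk contains both endpoints, so this is the minimum enclosing circle.
r = √(132.5) ≈ 11.51.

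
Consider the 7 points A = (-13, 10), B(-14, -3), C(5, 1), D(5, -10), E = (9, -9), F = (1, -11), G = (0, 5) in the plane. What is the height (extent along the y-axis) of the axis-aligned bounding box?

21

max y = 10, min y = -11, so height = 21.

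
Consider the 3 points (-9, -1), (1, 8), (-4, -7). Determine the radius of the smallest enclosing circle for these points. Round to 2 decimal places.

7.91

Call the three points A, B, C in the order given.
Side lengths²: AB² = 181, AC² = 61, BC² = 250.
Since BC² = 250 ≥ 181 + 61 = 242, the angle opposite BC is not acute, so the smallest enclosing circle has BC as diameter.
Centre = midpoint of BC = (-1.5, 0.5), r² = 250/4 = 62.5.
r = √(62.5) ≈ 7.91.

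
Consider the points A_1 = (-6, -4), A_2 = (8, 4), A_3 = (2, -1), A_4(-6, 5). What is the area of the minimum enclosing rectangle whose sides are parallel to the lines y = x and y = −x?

165

In coordinates u = x + y, v = x − y the rectangle is axis-aligned; the map (x,y)→(u,v) scales areas by 2.
u-values: -10, 12, 1, -1; range = 12 − (-10) = 22.
v-values: -2, 4, 3, -11; range = 4 − (-11) = 15.
Area = (22 × 15) / 2 = 165.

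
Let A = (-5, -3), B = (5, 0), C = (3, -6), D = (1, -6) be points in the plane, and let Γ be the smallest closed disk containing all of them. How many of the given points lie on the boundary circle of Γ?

The minimum enclosing circle of a finite set is fixed by two of the points (as a diameter) or three (as a circumcircle).
The minimum enclosing circle is determined by three boundary points: A, B, C.
Their circumcentre is (1/18, -91/54) with r² = 39785/1458.
The farthest remaining point D is at distance² 28445/1458 ≤ 39785/1458.
The points at distance exactly r from the centre are A, B, C — 3 points.

3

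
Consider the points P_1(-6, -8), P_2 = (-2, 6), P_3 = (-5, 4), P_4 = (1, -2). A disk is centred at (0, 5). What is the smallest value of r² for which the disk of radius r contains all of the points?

The required radius is the distance from (0, 5) to the farthest point.
Squared distances: 205, 5, 26, 50.
Maximum is 205, attained at P_1.

205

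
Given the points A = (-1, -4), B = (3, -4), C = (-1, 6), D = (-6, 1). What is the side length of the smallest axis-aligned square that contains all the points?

The bounding box has width 9 and height 10.
An axis-aligned square enclosing the set must have side ≥ max(width, height).
So the minimum side is max(9, 10) = 10.

10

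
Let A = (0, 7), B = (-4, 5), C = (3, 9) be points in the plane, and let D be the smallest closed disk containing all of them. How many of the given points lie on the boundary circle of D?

2

Side lengths²: AB² = 20, AC² = 13, BC² = 65.
Since BC² = 65 ≥ 20 + 13 = 33, the angle opposite BC is not acute, so the smallest enclosing circle has BC as diameter.
Centre = midpoint of BC = (-0.5, 7), r² = 65/4 = 16.25.
The points at distance exactly r from the centre are B, C — 2 points.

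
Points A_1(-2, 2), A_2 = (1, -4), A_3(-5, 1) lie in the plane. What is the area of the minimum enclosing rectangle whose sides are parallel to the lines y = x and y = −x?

In coordinates u = x + y, v = x − y the rectangle is axis-aligned; the map (x,y)→(u,v) scales areas by 2.
u-values: 0, -3, -4; range = 0 − (-4) = 4.
v-values: -4, 5, -6; range = 5 − (-6) = 11.
Area = (4 × 11) / 2 = 22.

22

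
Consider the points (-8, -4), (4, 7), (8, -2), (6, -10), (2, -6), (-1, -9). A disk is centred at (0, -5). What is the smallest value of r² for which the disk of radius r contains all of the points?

The required radius is the distance from (0, -5) to the farthest point.
Squared distances: 65, 160, 73, 61, 5, 17.
Maximum is 160, attained at (4, 7).

160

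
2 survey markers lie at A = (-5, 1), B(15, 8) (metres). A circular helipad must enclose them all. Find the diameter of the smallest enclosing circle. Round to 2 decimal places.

The smallest circle enclosing two points has them as diameter endpoints.
Centre = midpoint = (5, 4.5); r² = |AB|²/4 = 449/4 = 112.25.
Diameter = 2r = 2√(112.25) ≈ 21.19.

21.19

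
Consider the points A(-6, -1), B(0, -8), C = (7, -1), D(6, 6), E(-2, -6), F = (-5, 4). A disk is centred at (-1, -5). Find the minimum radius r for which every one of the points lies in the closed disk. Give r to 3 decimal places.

The required radius is the distance from (-1, -5) to the farthest point.
Squared distances: 41, 10, 80, 170, 2, 97.
Maximum is 170, attained at D.
r = √170 ≈ 13.038.

13.038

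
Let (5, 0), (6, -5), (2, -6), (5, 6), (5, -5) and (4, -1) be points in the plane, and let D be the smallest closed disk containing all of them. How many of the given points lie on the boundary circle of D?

2

The minimum enclosing circle of a finite set is fixed by two of the points (as a diameter) or three (as a circumcircle).
The farthest pair is (2, -6)–(5, 6) with squared distance 153. The circle on this segment as diameter has centre (3.5, 0) and r² = 153/4 = 38.25.
Check (5, 0): distance² to centre = 2.25 ≤ 38.25, so it lies inside.
All remaining points lie in this disk, and no smaller disk contains both endpoints, so this is the minimum enclosing circle.
The points at distance exactly r from the centre are (2, -6), (5, 6) — 2 points.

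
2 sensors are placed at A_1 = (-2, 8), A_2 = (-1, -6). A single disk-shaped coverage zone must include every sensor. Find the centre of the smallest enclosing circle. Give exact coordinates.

(-1.5, 1)

The smallest circle enclosing two points has them as diameter endpoints.
Centre = midpoint = (-1.5, 1); r² = |A_1A_2|²/4 = 197/4 = 49.25.
Centre = (-1.5, 1).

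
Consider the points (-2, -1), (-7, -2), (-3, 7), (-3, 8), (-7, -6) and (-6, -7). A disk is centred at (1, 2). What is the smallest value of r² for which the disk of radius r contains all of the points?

130

The required radius is the distance from (1, 2) to the farthest point.
Squared distances: 18, 80, 41, 52, 128, 130.
Maximum is 130, attained at (-6, -7).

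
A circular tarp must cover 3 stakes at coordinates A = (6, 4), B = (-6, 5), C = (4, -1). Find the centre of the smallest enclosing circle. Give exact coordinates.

(-5/62, 219/62)

Side lengths²: AB² = 145, AC² = 29, BC² = 136.
Since AB² = 145 < 136 + 29 = 165, the triangle is acute, so the smallest enclosing circle is the circumcircle.
Circumcentre = (-5/62, 219/62), r² = 71485/1922.
Centre = (-5/62, 219/62).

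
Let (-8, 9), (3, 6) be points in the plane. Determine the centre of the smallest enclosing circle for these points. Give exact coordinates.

(-2.5, 7.5)

The smallest circle enclosing two points has them as diameter endpoints.
Centre = midpoint = (-2.5, 7.5); r² = |(-8, 9)−(3, 6)|²/4 = 130/4 = 32.5.
Centre = (-2.5, 7.5).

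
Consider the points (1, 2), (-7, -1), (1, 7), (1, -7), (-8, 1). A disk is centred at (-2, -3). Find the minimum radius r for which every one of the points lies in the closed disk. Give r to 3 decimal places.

10.440

The required radius is the distance from (-2, -3) to the farthest point.
Squared distances: 34, 29, 109, 25, 52.
Maximum is 109, attained at (1, 7).
r = √109 ≈ 10.440.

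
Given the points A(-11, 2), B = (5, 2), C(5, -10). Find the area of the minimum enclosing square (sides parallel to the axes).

256

The bounding box has width 16 and height 12.
An axis-aligned square enclosing the set must have side ≥ max(width, height).
So the minimum side is max(16, 12) = 16.
Area = 16² = 256.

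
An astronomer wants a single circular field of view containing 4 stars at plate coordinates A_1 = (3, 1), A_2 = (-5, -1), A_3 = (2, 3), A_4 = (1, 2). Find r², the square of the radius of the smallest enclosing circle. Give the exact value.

5525/324

The minimum enclosing circle of a finite set is fixed by two of the points (as a diameter) or three (as a circumcircle).
The minimum enclosing circle is determined by three boundary points: A_1, A_2, A_3.
Their circumcentre is (-19/18, 2/9) with r² = 5525/324.
The farthest remaining point A_4 is at distance² 2393/324 ≤ 5525/324.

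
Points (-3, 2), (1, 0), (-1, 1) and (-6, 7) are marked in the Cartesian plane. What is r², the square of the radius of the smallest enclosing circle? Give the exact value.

24.5

By Welzl's lemma the MEC is supported by two points (diametrically opposite) or three points (on a circumcircle).
The farthest pair is (1, 0)–(-6, 7) with squared distance 98. The circle on this segment as diameter has centre (-2.5, 3.5) and r² = 98/4 = 24.5.
Check (-3, 2): distance² to centre = 2.5 ≤ 24.5, so it lies inside.
All remaining points lie in this disk, and no smaller disk contains both endpoints, so this is the minimum enclosing circle.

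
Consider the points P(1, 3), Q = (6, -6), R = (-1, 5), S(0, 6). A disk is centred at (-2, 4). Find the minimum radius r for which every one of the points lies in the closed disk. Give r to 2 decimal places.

The required radius is the distance from (-2, 4) to the farthest point.
Squared distances: 10, 164, 2, 8.
Maximum is 164, attained at Q.
r = √164 ≈ 12.81.

12.81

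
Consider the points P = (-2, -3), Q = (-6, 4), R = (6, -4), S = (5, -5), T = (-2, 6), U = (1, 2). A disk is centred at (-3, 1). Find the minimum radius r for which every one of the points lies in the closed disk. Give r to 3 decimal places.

10.296

The required radius is the distance from (-3, 1) to the farthest point.
Squared distances: 17, 18, 106, 100, 26, 17.
Maximum is 106, attained at R.
r = √106 ≈ 10.296.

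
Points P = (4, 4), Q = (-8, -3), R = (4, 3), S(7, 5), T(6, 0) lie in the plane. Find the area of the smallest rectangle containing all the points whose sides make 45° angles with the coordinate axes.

In coordinates u = x + y, v = x − y the rectangle is axis-aligned; the map (x,y)→(u,v) scales areas by 2.
u-values: 8, -11, 7, 12, 6; range = 12 − (-11) = 23.
v-values: 0, -5, 1, 2, 6; range = 6 − (-5) = 11.
Area = (23 × 11) / 2 = 126.5.

126.5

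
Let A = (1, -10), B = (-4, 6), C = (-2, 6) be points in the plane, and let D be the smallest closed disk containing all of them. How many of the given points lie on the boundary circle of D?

Side lengths²: AB² = 281, AC² = 265, BC² = 4.
Since AB² = 281 ≥ 265 + 4 = 269, the angle opposite AB is not acute, so the smallest enclosing circle has AB as diameter.
Centre = midpoint of AB = (-1.5, -2), r² = 281/4 = 70.25.
The points at distance exactly r from the centre are A, B — 2 points.

2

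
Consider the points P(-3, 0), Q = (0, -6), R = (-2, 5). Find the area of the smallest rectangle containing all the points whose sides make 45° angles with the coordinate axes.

58.5

In coordinates u = x + y, v = x − y the rectangle is axis-aligned; the map (x,y)→(u,v) scales areas by 2.
u-values: -3, -6, 3; range = 3 − (-6) = 9.
v-values: -3, 6, -7; range = 6 − (-7) = 13.
Area = (9 × 13) / 2 = 58.5.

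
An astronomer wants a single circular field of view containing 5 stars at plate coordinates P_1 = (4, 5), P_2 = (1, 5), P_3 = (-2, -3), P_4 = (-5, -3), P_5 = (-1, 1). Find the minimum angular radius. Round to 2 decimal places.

By Welzl's lemma the MEC is supported by two points (diametrically opposite) or three points (on a circumcircle).
The farthest pair is P_1–P_4 with squared distance 145. The circle on this segment as diameter has centre (-0.5, 1) and r² = 145/4 = 36.25.
Check P_2: distance² to centre = 18.25 ≤ 36.25, so it lies inside.
All remaining points lie in this disk, and no smaller disk contains both endpoints, so this is the minimum enclosing circle.
r = √(36.25) ≈ 6.02.

6.02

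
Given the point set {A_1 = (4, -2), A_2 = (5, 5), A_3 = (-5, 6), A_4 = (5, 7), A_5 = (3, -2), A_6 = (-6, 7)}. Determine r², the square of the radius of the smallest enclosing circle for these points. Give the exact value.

The minimum enclosing circle is determined by three boundary points: A_1, A_4, A_6.
Their circumcentre is (-0.5, 55/18) with r² = 7421/162.
The farthest remaining point A_5 is at distance² 6125/162 ≤ 7421/162.

7421/162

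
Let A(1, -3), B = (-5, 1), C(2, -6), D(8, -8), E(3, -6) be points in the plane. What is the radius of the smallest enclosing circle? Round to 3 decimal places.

The minimum enclosing circle of a finite set is fixed by two of the points (as a diameter) or three (as a circumcircle).
The farthest pair is B–D with squared distance 250. The circle on this segment as diameter has centre (1.5, -3.5) and r² = 250/4 = 62.5.
Check A: distance² to centre = 0.5 ≤ 62.5, so it lies inside.
All remaining points lie in this disk, and no smaller disk contains both endpoints, so this is the minimum enclosing circle.
r = √(62.5) ≈ 7.906.

7.906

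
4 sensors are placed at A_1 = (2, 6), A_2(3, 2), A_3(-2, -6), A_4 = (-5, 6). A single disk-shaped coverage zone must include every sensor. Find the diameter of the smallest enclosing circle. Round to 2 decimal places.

13.04

The minimum enclosing circle of a finite set is fixed by two of the points (as a diameter) or three (as a circumcircle).
The minimum enclosing circle is determined by three boundary points: A_1, A_3, A_4.
Their circumcentre is (-1.5, 0.5) with r² = 42.5.
The farthest remaining point A_2 is at distance² 22.5 ≤ 42.5.
Diameter = 2r = 2√(42.5) ≈ 13.04.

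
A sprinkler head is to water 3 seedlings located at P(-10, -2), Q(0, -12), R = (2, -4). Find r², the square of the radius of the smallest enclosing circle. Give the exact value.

Side lengths²: PQ² = 200, PR² = 148, QR² = 68.
Since PQ² = 200 < 148 + 68 = 216, the triangle is acute, so the smallest enclosing circle is the circumcircle.
Circumcentre = (-4.6, -6.6), r² = 50.32.

50.32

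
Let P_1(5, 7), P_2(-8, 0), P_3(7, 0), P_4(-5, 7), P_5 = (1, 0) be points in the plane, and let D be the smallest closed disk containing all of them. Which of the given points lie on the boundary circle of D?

P_1, P_2, P_3

The minimum enclosing circle of a finite set is fixed by two of the points (as a diameter) or three (as a circumcircle).
The minimum enclosing circle is determined by three boundary points: P_1, P_2, P_3.
Their circumcentre is (-0.5, 23/14) with r² = 5777/98.
The farthest remaining point P_4 is at distance² 4797/98 ≤ 5777/98.
The points at distance exactly r from the centre are P_1, P_2, P_3 — 3 points.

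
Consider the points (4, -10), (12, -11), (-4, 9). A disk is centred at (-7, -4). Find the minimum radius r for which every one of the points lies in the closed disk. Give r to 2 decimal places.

20.25

The required radius is the distance from (-7, -4) to the farthest point.
Squared distances: 157, 410, 178.
Maximum is 410, attained at (12, -11).
r = √410 ≈ 20.25.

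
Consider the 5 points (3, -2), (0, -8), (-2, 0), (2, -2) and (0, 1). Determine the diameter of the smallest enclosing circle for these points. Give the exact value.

9

The farthest pair is (0, -8)–(0, 1) with squared distance 81. The circle on this segment as diameter has centre (0, -3.5) and r² = 81/4 = 20.25.
Check (3, -2): distance² to centre = 11.25 ≤ 20.25, so it lies inside.
All remaining points lie in this disk, and no smaller disk contains both endpoints, so this is the minimum enclosing circle.
Diameter = 2r = 2√(20.25) = 9.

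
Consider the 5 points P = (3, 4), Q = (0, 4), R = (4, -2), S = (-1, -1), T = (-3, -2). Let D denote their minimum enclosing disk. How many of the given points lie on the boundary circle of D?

The minimum enclosing circle is determined by three boundary points: P, R, T.
Their circumcentre is (0.5, 0.5) with r² = 18.5.
The farthest remaining point Q is at distance² 12.5 ≤ 18.5.
The points at distance exactly r from the centre are P, R, T — 3 points.

3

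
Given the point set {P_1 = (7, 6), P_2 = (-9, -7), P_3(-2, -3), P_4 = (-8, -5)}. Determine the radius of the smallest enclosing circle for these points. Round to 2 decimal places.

10.31

The minimum enclosing circle of a finite set is fixed by two of the points (as a diameter) or three (as a circumcircle).
The farthest pair is P_1–P_2 with squared distance 425. The circle on this segment as diameter has centre (-1, -0.5) and r² = 425/4 = 106.25.
Check P_3: distance² to centre = 7.25 ≤ 106.25, so it lies inside.
All remaining points lie in this disk, and no smaller disk contains both endpoints, so this is the minimum enclosing circle.
r = √(106.25) ≈ 10.31.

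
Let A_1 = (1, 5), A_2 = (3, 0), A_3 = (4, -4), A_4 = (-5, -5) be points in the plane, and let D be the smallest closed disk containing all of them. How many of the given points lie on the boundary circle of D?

By Welzl's lemma the MEC is supported by two points (diametrically opposite) or three points (on a circumcircle).
The minimum enclosing circle is determined by three boundary points: A_1, A_3, A_4.
Their circumcentre is (-13/14, -9/14) with r² = 3485/98.
The farthest remaining point A_2 is at distance² 1553/98 ≤ 3485/98.
The points at distance exactly r from the centre are A_1, A_3, A_4 — 3 points.

3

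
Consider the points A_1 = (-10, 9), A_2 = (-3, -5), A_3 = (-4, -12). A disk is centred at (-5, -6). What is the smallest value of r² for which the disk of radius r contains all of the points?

The required radius is the distance from (-5, -6) to the farthest point.
Squared distances: 250, 5, 37.
Maximum is 250, attained at A_1.

250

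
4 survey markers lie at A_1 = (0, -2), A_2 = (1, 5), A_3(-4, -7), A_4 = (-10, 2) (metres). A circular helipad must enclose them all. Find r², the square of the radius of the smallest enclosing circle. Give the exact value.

The minimum enclosing circle of a finite set is fixed by two of the points (as a diameter) or three (as a circumcircle).
The minimum enclosing circle is determined by three boundary points: A_2, A_3, A_4.
Their circumcentre is (-3.5, -1/6) with r² = 845/18.
The farthest remaining point A_1 is at distance² 281/18 ≤ 845/18.

845/18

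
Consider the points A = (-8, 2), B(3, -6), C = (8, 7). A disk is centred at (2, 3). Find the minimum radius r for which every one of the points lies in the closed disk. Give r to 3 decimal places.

10.050

The required radius is the distance from (2, 3) to the farthest point.
Squared distances: 101, 82, 52.
Maximum is 101, attained at A.
r = √101 ≈ 10.050.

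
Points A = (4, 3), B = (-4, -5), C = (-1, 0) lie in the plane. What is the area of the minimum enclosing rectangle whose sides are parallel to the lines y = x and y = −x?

16

In coordinates u = x + y, v = x − y the rectangle is axis-aligned; the map (x,y)→(u,v) scales areas by 2.
u-values: 7, -9, -1; range = 7 − (-9) = 16.
v-values: 1, 1, -1; range = 1 − (-1) = 2.
Area = (16 × 2) / 2 = 16.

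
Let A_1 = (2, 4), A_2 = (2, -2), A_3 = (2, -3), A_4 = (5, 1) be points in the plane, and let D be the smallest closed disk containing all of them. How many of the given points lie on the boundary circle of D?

2

By Welzl's lemma the MEC is supported by two points (diametrically opposite) or three points (on a circumcircle).
The farthest pair is A_1–A_3 with squared distance 49. The circle on this segment as diameter has centre (2, 0.5) and r² = 49/4 = 12.25.
Check A_2: distance² to centre = 6.25 ≤ 12.25, so it lies inside.
All remaining points lie in this disk, and no smaller disk contains both endpoints, so this is the minimum enclosing circle.
The points at distance exactly r from the centre are A_1, A_3 — 2 points.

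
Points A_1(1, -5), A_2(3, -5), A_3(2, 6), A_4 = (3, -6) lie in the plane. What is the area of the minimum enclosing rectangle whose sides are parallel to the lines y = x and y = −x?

In coordinates u = x + y, v = x − y the rectangle is axis-aligned; the map (x,y)→(u,v) scales areas by 2.
u-values: -4, -2, 8, -3; range = 8 − (-4) = 12.
v-values: 6, 8, -4, 9; range = 9 − (-4) = 13.
Area = (12 × 13) / 2 = 78.

78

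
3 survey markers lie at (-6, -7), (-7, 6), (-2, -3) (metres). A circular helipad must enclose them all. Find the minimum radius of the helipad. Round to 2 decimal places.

6.52

Call the three points A, B, C in the order given.
Side lengths²: AB² = 170, AC² = 32, BC² = 106.
Since AB² = 170 ≥ 106 + 32 = 138, the angle opposite AB is not acute, so the smallest enclosing circle has AB as diameter.
Centre = midpoint of AB = (-6.5, -0.5), r² = 170/4 = 42.5.
r = √(42.5) ≈ 6.52.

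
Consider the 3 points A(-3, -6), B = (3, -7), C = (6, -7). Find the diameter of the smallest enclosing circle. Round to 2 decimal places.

9.06

Side lengths²: AB² = 37, AC² = 82, BC² = 9.
Since AC² = 82 ≥ 37 + 9 = 46, the angle opposite AC is not acute, so the smallest enclosing circle has AC as diameter.
Centre = midpoint of AC = (1.5, -6.5), r² = 82/4 = 20.5.
Diameter = 2r = 2√(20.5) ≈ 9.06.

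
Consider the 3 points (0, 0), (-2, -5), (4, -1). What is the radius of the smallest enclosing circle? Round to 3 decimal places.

3.606

Call the three points A, B, C in the order given.
Side lengths²: AB² = 29, AC² = 17, BC² = 52.
Since BC² = 52 ≥ 29 + 17 = 46, the angle opposite BC is not acute, so the smallest enclosing circle has BC as diameter.
Centre = midpoint of BC = (1, -3), r² = 52/4 = 13.
r = √13 ≈ 3.606.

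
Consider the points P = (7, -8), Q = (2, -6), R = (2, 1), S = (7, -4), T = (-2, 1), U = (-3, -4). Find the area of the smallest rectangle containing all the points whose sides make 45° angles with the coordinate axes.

90

In coordinates u = x + y, v = x − y the rectangle is axis-aligned; the map (x,y)→(u,v) scales areas by 2.
u-values: -1, -4, 3, 3, -1, -7; range = 3 − (-7) = 10.
v-values: 15, 8, 1, 11, -3, 1; range = 15 − (-3) = 18.
Area = (10 × 18) / 2 = 90.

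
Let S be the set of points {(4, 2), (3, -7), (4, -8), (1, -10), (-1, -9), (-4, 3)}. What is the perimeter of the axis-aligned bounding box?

42

Width = max x − min x = 4 − (-4) = 8.
Height = max y − min y = 3 − (-10) = 13.
Perimeter = 2(8 + 13) = 42.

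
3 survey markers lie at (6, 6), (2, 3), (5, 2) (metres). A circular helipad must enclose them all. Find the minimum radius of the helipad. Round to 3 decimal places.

2.507

Call the three points A, B, C in the order given.
Side lengths²: AB² = 25, AC² = 17, BC² = 10.
Since AB² = 25 < 17 + 10 = 27, the triangle is acute, so the smallest enclosing circle is the circumcircle.
Circumcentre = (107/26, 113/26), r² = 2125/338.
r = √(2125/338) ≈ 2.507.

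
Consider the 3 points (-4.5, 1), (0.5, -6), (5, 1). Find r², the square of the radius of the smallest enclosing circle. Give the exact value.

10249/392

Call the three points A, B, C in the order given.
Side lengths²: AB² = 74, AC² = 90.25, BC² = 69.25.
Since AC² = 90.25 < 74 + 69.25 = 143.25, the triangle is acute, so the smallest enclosing circle is the circumcircle.
Circumcentre = (0.25, -25/28), r² = 10249/392.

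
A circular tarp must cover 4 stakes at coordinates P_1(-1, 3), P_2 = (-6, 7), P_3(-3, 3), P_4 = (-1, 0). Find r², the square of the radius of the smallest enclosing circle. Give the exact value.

By Welzl's lemma the MEC is supported by two points (diametrically opposite) or three points (on a circumcircle).
The farthest pair is P_2–P_4 with squared distance 74. The circle on this segment as diameter has centre (-3.5, 3.5) and r² = 74/4 = 18.5.
Check P_1: distance² to centre = 6.5 ≤ 18.5, so it lies inside.
All remaining points lie in this disk, and no smaller disk contains both endpoints, so this is the minimum enclosing circle.

18.5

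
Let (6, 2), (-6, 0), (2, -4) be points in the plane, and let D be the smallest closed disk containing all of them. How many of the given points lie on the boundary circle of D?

Call the three points A, B, C in the order given.
Side lengths²: AB² = 148, AC² = 52, BC² = 80.
Since AB² = 148 ≥ 80 + 52 = 132, the angle opposite AB is not acute, so the smallest enclosing circle has AB as diameter.
Centre = midpoint of AB = (0, 1), r² = 148/4 = 37.
The points at distance exactly r from the centre are (6, 2), (-6, 0) — 2 points.

2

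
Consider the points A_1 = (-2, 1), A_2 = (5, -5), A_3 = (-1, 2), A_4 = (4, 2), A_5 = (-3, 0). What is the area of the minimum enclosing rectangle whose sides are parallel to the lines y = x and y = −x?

58.5

In coordinates u = x + y, v = x − y the rectangle is axis-aligned; the map (x,y)→(u,v) scales areas by 2.
u-values: -1, 0, 1, 6, -3; range = 6 − (-3) = 9.
v-values: -3, 10, -3, 2, -3; range = 10 − (-3) = 13.
Area = (9 × 13) / 2 = 58.5.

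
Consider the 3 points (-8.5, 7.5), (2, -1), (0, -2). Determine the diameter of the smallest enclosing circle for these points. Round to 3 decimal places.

Call the three points A, B, C in the order given.
Side lengths²: AB² = 182.5, AC² = 162.5, BC² = 5.
Since AB² = 182.5 ≥ 162.5 + 5 = 167.5, the angle opposite AB is not acute, so the smallest enclosing circle has AB as diameter.
Centre = midpoint of AB = (-3.25, 3.25), r² = 182.5/4 = 45.625.
Diameter = 2r = 2√(45.625) ≈ 13.509.

13.509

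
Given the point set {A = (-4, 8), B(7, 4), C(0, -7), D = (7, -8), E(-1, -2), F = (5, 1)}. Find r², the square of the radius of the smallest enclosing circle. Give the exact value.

94.25

A smallest enclosing disk is always determined by at most three of the input points on its boundary.
The farthest pair is A–D with squared distance 377. The circle on this segment as diameter has centre (1.5, 0) and r² = 377/4 = 94.25.
Check B: distance² to centre = 46.25 ≤ 94.25, so it lies inside.
All remaining points lie in this disk, and no smaller disk contains both endpoints, so this is the minimum enclosing circle.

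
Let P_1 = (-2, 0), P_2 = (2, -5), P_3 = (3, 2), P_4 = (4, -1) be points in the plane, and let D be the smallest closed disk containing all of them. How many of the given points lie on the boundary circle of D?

By Welzl's lemma the MEC is supported by two points (diametrically opposite) or three points (on a circumcircle).
The minimum enclosing circle is determined by three boundary points: P_1, P_2, P_3.
Their circumcentre is (95/66, -89/66) with r² = 29725/2178.
The farthest remaining point P_4 is at distance² 14545/2178 ≤ 29725/2178.
The points at distance exactly r from the centre are P_1, P_2, P_3 — 3 points.

3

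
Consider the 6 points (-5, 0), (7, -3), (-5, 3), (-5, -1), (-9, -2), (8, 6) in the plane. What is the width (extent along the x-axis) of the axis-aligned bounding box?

max x = 8, min x = -9, so width = 17.

17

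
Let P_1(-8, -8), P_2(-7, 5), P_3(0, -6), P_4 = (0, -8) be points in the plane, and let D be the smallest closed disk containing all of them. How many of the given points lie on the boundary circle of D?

By Welzl's lemma the MEC is supported by two points (diametrically opposite) or three points (on a circumcircle).
The minimum enclosing circle is determined by three boundary points: P_1, P_2, P_4.
Their circumcentre is (-4, -23/13) with r² = 9265/169.
The farthest remaining point P_3 is at distance² 5729/169 ≤ 9265/169.
The points at distance exactly r from the centre are P_1, P_2, P_4 — 3 points.

3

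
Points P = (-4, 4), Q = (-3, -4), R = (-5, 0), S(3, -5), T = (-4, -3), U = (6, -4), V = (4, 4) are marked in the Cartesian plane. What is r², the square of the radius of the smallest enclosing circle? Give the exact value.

The minimum enclosing circle of a finite set is fixed by two of the points (as a diameter) or three (as a circumcircle).
The farthest pair is P–U with squared distance 164. The circle on this segment as diameter has centre (1, 0) and r² = 164/4 = 41.
Check Q: distance² to centre = 32 ≤ 41, so it lies inside.
All remaining points lie in this disk, and no smaller disk contains both endpoints, so this is the minimum enclosing circle.

41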